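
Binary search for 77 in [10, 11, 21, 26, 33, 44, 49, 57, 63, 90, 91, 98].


Step 1: lo=0, hi=11, mid=5, val=44
Step 2: lo=6, hi=11, mid=8, val=63
Step 3: lo=9, hi=11, mid=10, val=91
Step 4: lo=9, hi=9, mid=9, val=90

Not found


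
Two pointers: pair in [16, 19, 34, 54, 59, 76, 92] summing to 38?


lo=0(16)+hi=6(92)=108
lo=0(16)+hi=5(76)=92
lo=0(16)+hi=4(59)=75
lo=0(16)+hi=3(54)=70
lo=0(16)+hi=2(34)=50
lo=0(16)+hi=1(19)=35

No pair found


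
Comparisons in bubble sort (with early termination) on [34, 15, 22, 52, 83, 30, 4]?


Algorithm: bubble sort (with early termination)
Input: [34, 15, 22, 52, 83, 30, 4]
Sorted: [4, 15, 22, 30, 34, 52, 83]

21


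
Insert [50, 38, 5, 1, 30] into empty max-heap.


Insert 50: [50]
Insert 38: [50, 38]
Insert 5: [50, 38, 5]
Insert 1: [50, 38, 5, 1]
Insert 30: [50, 38, 5, 1, 30]

Final heap: [50, 38, 5, 1, 30]


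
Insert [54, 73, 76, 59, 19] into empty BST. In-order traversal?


Insert 54: root
Insert 73: R from 54
Insert 76: R from 54 -> R from 73
Insert 59: R from 54 -> L from 73
Insert 19: L from 54

In-order: [19, 54, 59, 73, 76]


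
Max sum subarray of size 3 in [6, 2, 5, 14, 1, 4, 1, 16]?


[0:3]: 13
[1:4]: 21
[2:5]: 20
[3:6]: 19
[4:7]: 6
[5:8]: 21

Max: 21 at [1:4]


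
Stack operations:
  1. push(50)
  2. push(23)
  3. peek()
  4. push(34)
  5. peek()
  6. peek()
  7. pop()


push(50) -> [50]
push(23) -> [50, 23]
peek()->23
push(34) -> [50, 23, 34]
peek()->34
peek()->34
pop()->34, [50, 23]

Final stack: [50, 23]


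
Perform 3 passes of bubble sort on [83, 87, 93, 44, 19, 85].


Initial: [83, 87, 93, 44, 19, 85]
Pass 1: [83, 87, 44, 19, 85, 93] (3 swaps)
Pass 2: [83, 44, 19, 85, 87, 93] (3 swaps)
Pass 3: [44, 19, 83, 85, 87, 93] (2 swaps)

After 3 passes: [44, 19, 83, 85, 87, 93]


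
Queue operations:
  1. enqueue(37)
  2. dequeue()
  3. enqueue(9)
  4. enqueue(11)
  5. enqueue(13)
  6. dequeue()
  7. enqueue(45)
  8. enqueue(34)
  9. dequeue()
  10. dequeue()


enqueue(37) -> [37]
dequeue()->37, []
enqueue(9) -> [9]
enqueue(11) -> [9, 11]
enqueue(13) -> [9, 11, 13]
dequeue()->9, [11, 13]
enqueue(45) -> [11, 13, 45]
enqueue(34) -> [11, 13, 45, 34]
dequeue()->11, [13, 45, 34]
dequeue()->13, [45, 34]

Final queue: [45, 34]


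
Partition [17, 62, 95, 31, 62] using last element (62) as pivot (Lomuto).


Pivot: 62
  17 <= 62: advance i (no swap)
  62 <= 62: advance i (no swap)
  31 <= 62: swap -> [17, 62, 31, 95, 62]
Place pivot at 3: [17, 62, 31, 62, 95]

Partitioned: [17, 62, 31, 62, 95]


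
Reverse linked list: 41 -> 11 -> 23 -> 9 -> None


Step 1: curr=41, set curr.next=prev(None) | reversed so far: 41
Step 2: curr=11, set curr.next=prev(41) | reversed so far: 11 -> 41
Step 3: curr=23, set curr.next=prev(11) | reversed so far: 23 -> 11 -> 41
Step 4: curr=9, set curr.next=prev(23) | reversed so far: 9 -> 23 -> 11 -> 41

9 -> 23 -> 11 -> 41 -> None


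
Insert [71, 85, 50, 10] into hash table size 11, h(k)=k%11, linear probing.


Insert 71: h=5 -> slot 5
Insert 85: h=8 -> slot 8
Insert 50: h=6 -> slot 6
Insert 10: h=10 -> slot 10

Table: [None, None, None, None, None, 71, 50, None, 85, None, 10]


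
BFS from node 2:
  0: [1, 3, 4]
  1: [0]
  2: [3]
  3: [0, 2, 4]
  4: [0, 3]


Visit 2, enqueue [3]
Visit 3, enqueue [0, 4]
Visit 0, enqueue [1]
Visit 4, enqueue []
Visit 1, enqueue []

BFS order: [2, 3, 0, 4, 1]


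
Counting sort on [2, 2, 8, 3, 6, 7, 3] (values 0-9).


Input: [2, 2, 8, 3, 6, 7, 3]
Counts: [0, 0, 2, 2, 0, 0, 1, 1, 1, 0]

Sorted: [2, 2, 3, 3, 6, 7, 8]


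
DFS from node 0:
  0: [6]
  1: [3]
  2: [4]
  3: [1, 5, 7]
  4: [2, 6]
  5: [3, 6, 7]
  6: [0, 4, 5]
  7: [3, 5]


Visit 0, push [6]
Visit 6, push [5, 4]
Visit 4, push [2]
Visit 2, push []
Visit 5, push [7, 3]
Visit 3, push [7, 1]
Visit 1, push []
Visit 7, push []

DFS order: [0, 6, 4, 2, 5, 3, 1, 7]


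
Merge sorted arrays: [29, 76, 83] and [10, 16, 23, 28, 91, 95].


Take 10 from B
Take 16 from B
Take 23 from B
Take 28 from B
Take 29 from A
Take 76 from A
Take 83 from A

Merged: [10, 16, 23, 28, 29, 76, 83, 91, 95]


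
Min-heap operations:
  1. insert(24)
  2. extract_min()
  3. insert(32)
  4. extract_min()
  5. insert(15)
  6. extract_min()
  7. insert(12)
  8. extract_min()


insert(24) -> [24]
extract_min()->24, []
insert(32) -> [32]
extract_min()->32, []
insert(15) -> [15]
extract_min()->15, []
insert(12) -> [12]
extract_min()->12, []

Final heap: []


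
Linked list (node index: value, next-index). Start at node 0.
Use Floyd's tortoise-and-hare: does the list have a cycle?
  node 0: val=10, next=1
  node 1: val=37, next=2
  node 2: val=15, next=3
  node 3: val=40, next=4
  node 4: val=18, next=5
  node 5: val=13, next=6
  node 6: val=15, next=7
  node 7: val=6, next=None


Floyd's tortoise (slow, +1) and hare (fast, +2):
  init: slow=0, fast=0
  step 1: slow=1, fast=2
  step 2: slow=2, fast=4
  step 3: slow=3, fast=6
  step 4: fast 6->7->None, no cycle

Cycle: no


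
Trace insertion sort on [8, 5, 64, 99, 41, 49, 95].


Initial: [8, 5, 64, 99, 41, 49, 95]
Insert 5: [5, 8, 64, 99, 41, 49, 95]
Insert 64: [5, 8, 64, 99, 41, 49, 95]
Insert 99: [5, 8, 64, 99, 41, 49, 95]
Insert 41: [5, 8, 41, 64, 99, 49, 95]
Insert 49: [5, 8, 41, 49, 64, 99, 95]
Insert 95: [5, 8, 41, 49, 64, 95, 99]

Sorted: [5, 8, 41, 49, 64, 95, 99]


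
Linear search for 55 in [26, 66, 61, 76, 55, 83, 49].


i=0: 26!=55
i=1: 66!=55
i=2: 61!=55
i=3: 76!=55
i=4: 55==55 found!

Found at 4, 5 comps


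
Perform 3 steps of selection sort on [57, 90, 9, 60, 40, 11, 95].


Initial: [57, 90, 9, 60, 40, 11, 95]
Step 1: min=9 at 2
  Swap: [9, 90, 57, 60, 40, 11, 95]
Step 2: min=11 at 5
  Swap: [9, 11, 57, 60, 40, 90, 95]
Step 3: min=40 at 4
  Swap: [9, 11, 40, 60, 57, 90, 95]

After 3 steps: [9, 11, 40, 60, 57, 90, 95]


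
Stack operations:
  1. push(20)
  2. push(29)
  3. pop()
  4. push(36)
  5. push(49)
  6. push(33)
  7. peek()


push(20) -> [20]
push(29) -> [20, 29]
pop()->29, [20]
push(36) -> [20, 36]
push(49) -> [20, 36, 49]
push(33) -> [20, 36, 49, 33]
peek()->33

Final stack: [20, 36, 49, 33]


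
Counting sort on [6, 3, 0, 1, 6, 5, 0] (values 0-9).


Input: [6, 3, 0, 1, 6, 5, 0]
Counts: [2, 1, 0, 1, 0, 1, 2, 0, 0, 0]

Sorted: [0, 0, 1, 3, 5, 6, 6]


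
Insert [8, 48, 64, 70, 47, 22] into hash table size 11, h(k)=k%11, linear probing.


Insert 8: h=8 -> slot 8
Insert 48: h=4 -> slot 4
Insert 64: h=9 -> slot 9
Insert 70: h=4, 1 probes -> slot 5
Insert 47: h=3 -> slot 3
Insert 22: h=0 -> slot 0

Table: [22, None, None, 47, 48, 70, None, None, 8, 64, None]


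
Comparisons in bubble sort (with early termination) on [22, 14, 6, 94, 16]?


Algorithm: bubble sort (with early termination)
Input: [22, 14, 6, 94, 16]
Sorted: [6, 14, 16, 22, 94]

9


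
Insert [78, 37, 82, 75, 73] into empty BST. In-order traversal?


Insert 78: root
Insert 37: L from 78
Insert 82: R from 78
Insert 75: L from 78 -> R from 37
Insert 73: L from 78 -> R from 37 -> L from 75

In-order: [37, 73, 75, 78, 82]


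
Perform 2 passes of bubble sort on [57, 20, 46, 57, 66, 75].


Initial: [57, 20, 46, 57, 66, 75]
Pass 1: [20, 46, 57, 57, 66, 75] (2 swaps)
Pass 2: [20, 46, 57, 57, 66, 75] (0 swaps)

After 2 passes: [20, 46, 57, 57, 66, 75]


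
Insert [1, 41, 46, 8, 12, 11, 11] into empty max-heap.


Insert 1: [1]
Insert 41: [41, 1]
Insert 46: [46, 1, 41]
Insert 8: [46, 8, 41, 1]
Insert 12: [46, 12, 41, 1, 8]
Insert 11: [46, 12, 41, 1, 8, 11]
Insert 11: [46, 12, 41, 1, 8, 11, 11]

Final heap: [46, 12, 41, 1, 8, 11, 11]


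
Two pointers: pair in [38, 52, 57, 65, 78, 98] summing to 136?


lo=0(38)+hi=5(98)=136

Yes: 38+98=136


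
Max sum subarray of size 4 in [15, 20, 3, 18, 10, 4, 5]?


[0:4]: 56
[1:5]: 51
[2:6]: 35
[3:7]: 37

Max: 56 at [0:4]


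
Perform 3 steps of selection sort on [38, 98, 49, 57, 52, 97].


Initial: [38, 98, 49, 57, 52, 97]
Step 1: min=38 at 0
  Swap: [38, 98, 49, 57, 52, 97]
Step 2: min=49 at 2
  Swap: [38, 49, 98, 57, 52, 97]
Step 3: min=52 at 4
  Swap: [38, 49, 52, 57, 98, 97]

After 3 steps: [38, 49, 52, 57, 98, 97]


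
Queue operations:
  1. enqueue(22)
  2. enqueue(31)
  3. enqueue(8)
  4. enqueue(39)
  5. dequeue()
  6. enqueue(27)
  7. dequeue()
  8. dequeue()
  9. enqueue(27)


enqueue(22) -> [22]
enqueue(31) -> [22, 31]
enqueue(8) -> [22, 31, 8]
enqueue(39) -> [22, 31, 8, 39]
dequeue()->22, [31, 8, 39]
enqueue(27) -> [31, 8, 39, 27]
dequeue()->31, [8, 39, 27]
dequeue()->8, [39, 27]
enqueue(27) -> [39, 27, 27]

Final queue: [39, 27, 27]


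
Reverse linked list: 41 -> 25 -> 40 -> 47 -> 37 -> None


Step 1: curr=41, set curr.next=prev(None) | reversed so far: 41
Step 2: curr=25, set curr.next=prev(41) | reversed so far: 25 -> 41
Step 3: curr=40, set curr.next=prev(25) | reversed so far: 40 -> 25 -> 41
Step 4: curr=47, set curr.next=prev(40) | reversed so far: 47 -> 40 -> 25 -> 41
Step 5: curr=37, set curr.next=prev(47) | reversed so far: 37 -> 47 -> 40 -> 25 -> 41

37 -> 47 -> 40 -> 25 -> 41 -> None


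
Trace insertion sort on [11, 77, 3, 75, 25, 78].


Initial: [11, 77, 3, 75, 25, 78]
Insert 77: [11, 77, 3, 75, 25, 78]
Insert 3: [3, 11, 77, 75, 25, 78]
Insert 75: [3, 11, 75, 77, 25, 78]
Insert 25: [3, 11, 25, 75, 77, 78]
Insert 78: [3, 11, 25, 75, 77, 78]

Sorted: [3, 11, 25, 75, 77, 78]


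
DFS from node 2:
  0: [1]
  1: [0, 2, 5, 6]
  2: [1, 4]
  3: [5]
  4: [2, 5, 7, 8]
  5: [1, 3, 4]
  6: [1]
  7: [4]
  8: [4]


Visit 2, push [4, 1]
Visit 1, push [6, 5, 0]
Visit 0, push []
Visit 5, push [4, 3]
Visit 3, push []
Visit 4, push [8, 7]
Visit 7, push []
Visit 8, push []
Visit 6, push []

DFS order: [2, 1, 0, 5, 3, 4, 7, 8, 6]


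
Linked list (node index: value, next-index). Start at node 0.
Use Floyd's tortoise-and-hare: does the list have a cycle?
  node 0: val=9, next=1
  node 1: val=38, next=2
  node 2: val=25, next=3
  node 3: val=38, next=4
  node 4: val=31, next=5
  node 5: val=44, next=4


Floyd's tortoise (slow, +1) and hare (fast, +2):
  init: slow=0, fast=0
  step 1: slow=1, fast=2
  step 2: slow=2, fast=4
  step 3: slow=3, fast=4
  step 4: slow=4, fast=4
  slow == fast at node 4: cycle detected

Cycle: yes


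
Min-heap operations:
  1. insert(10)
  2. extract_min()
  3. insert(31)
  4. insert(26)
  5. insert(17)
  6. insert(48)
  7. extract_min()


insert(10) -> [10]
extract_min()->10, []
insert(31) -> [31]
insert(26) -> [26, 31]
insert(17) -> [17, 31, 26]
insert(48) -> [17, 31, 26, 48]
extract_min()->17, [26, 31, 48]

Final heap: [26, 31, 48]


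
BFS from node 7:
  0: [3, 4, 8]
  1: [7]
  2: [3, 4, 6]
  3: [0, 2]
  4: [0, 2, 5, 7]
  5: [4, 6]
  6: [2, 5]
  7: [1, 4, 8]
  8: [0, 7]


Visit 7, enqueue [1, 4, 8]
Visit 1, enqueue []
Visit 4, enqueue [0, 2, 5]
Visit 8, enqueue []
Visit 0, enqueue [3]
Visit 2, enqueue [6]
Visit 5, enqueue []
Visit 3, enqueue []
Visit 6, enqueue []

BFS order: [7, 1, 4, 8, 0, 2, 5, 3, 6]


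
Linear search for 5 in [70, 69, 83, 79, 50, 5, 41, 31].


i=0: 70!=5
i=1: 69!=5
i=2: 83!=5
i=3: 79!=5
i=4: 50!=5
i=5: 5==5 found!

Found at 5, 6 comps


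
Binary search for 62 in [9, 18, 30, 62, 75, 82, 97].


Step 1: lo=0, hi=6, mid=3, val=62

Found at index 3


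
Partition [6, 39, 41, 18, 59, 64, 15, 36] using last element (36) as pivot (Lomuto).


Pivot: 36
  6 <= 36: advance i (no swap)
  18 <= 36: swap -> [6, 18, 41, 39, 59, 64, 15, 36]
  15 <= 36: swap -> [6, 18, 15, 39, 59, 64, 41, 36]
Place pivot at 3: [6, 18, 15, 36, 59, 64, 41, 39]

Partitioned: [6, 18, 15, 36, 59, 64, 41, 39]


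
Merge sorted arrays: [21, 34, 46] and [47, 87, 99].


Take 21 from A
Take 34 from A
Take 46 from A

Merged: [21, 34, 46, 47, 87, 99]


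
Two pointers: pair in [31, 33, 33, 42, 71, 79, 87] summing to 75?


lo=0(31)+hi=6(87)=118
lo=0(31)+hi=5(79)=110
lo=0(31)+hi=4(71)=102
lo=0(31)+hi=3(42)=73
lo=1(33)+hi=3(42)=75

Yes: 33+42=75


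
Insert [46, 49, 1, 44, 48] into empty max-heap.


Insert 46: [46]
Insert 49: [49, 46]
Insert 1: [49, 46, 1]
Insert 44: [49, 46, 1, 44]
Insert 48: [49, 48, 1, 44, 46]

Final heap: [49, 48, 1, 44, 46]


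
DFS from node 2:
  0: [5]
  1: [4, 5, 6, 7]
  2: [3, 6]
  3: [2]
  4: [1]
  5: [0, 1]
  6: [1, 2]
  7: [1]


Visit 2, push [6, 3]
Visit 3, push []
Visit 6, push [1]
Visit 1, push [7, 5, 4]
Visit 4, push []
Visit 5, push [0]
Visit 0, push []
Visit 7, push []

DFS order: [2, 3, 6, 1, 4, 5, 0, 7]


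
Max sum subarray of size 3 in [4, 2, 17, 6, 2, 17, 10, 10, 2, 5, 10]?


[0:3]: 23
[1:4]: 25
[2:5]: 25
[3:6]: 25
[4:7]: 29
[5:8]: 37
[6:9]: 22
[7:10]: 17
[8:11]: 17

Max: 37 at [5:8]


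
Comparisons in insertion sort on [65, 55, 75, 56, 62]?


Algorithm: insertion sort
Input: [65, 55, 75, 56, 62]
Sorted: [55, 56, 62, 65, 75]

8


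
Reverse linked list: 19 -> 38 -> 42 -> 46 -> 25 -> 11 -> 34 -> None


Step 1: curr=19, set curr.next=prev(None) | reversed so far: 19
Step 2: curr=38, set curr.next=prev(19) | reversed so far: 38 -> 19
Step 3: curr=42, set curr.next=prev(38) | reversed so far: 42 -> 38 -> 19
Step 4: curr=46, set curr.next=prev(42) | reversed so far: 46 -> 42 -> 38 -> 19
Step 5: curr=25, set curr.next=prev(46) | reversed so far: 25 -> 46 -> 42 -> 38 -> 19
Step 6: curr=11, set curr.next=prev(25) | reversed so far: 11 -> 25 -> 46 -> 42 -> 38 -> 19
Step 7: curr=34, set curr.next=prev(11) | reversed so far: 34 -> 11 -> 25 -> 46 -> 42 -> 38 -> 19

34 -> 11 -> 25 -> 46 -> 42 -> 38 -> 19 -> None


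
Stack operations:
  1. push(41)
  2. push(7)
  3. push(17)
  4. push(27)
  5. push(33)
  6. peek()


push(41) -> [41]
push(7) -> [41, 7]
push(17) -> [41, 7, 17]
push(27) -> [41, 7, 17, 27]
push(33) -> [41, 7, 17, 27, 33]
peek()->33

Final stack: [41, 7, 17, 27, 33]


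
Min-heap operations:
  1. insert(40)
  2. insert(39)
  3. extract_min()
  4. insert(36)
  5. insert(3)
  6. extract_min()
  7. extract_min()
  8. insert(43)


insert(40) -> [40]
insert(39) -> [39, 40]
extract_min()->39, [40]
insert(36) -> [36, 40]
insert(3) -> [3, 40, 36]
extract_min()->3, [36, 40]
extract_min()->36, [40]
insert(43) -> [40, 43]

Final heap: [40, 43]


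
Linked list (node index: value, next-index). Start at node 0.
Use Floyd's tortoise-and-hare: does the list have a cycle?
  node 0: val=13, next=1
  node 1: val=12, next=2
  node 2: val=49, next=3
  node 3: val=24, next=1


Floyd's tortoise (slow, +1) and hare (fast, +2):
  init: slow=0, fast=0
  step 1: slow=1, fast=2
  step 2: slow=2, fast=1
  step 3: slow=3, fast=3
  slow == fast at node 3: cycle detected

Cycle: yes


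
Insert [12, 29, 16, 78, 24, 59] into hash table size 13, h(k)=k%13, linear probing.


Insert 12: h=12 -> slot 12
Insert 29: h=3 -> slot 3
Insert 16: h=3, 1 probes -> slot 4
Insert 78: h=0 -> slot 0
Insert 24: h=11 -> slot 11
Insert 59: h=7 -> slot 7

Table: [78, None, None, 29, 16, None, None, 59, None, None, None, 24, 12]


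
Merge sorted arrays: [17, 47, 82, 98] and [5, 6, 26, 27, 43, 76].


Take 5 from B
Take 6 from B
Take 17 from A
Take 26 from B
Take 27 from B
Take 43 from B
Take 47 from A
Take 76 from B

Merged: [5, 6, 17, 26, 27, 43, 47, 76, 82, 98]


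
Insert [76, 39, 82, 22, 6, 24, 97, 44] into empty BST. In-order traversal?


Insert 76: root
Insert 39: L from 76
Insert 82: R from 76
Insert 22: L from 76 -> L from 39
Insert 6: L from 76 -> L from 39 -> L from 22
Insert 24: L from 76 -> L from 39 -> R from 22
Insert 97: R from 76 -> R from 82
Insert 44: L from 76 -> R from 39

In-order: [6, 22, 24, 39, 44, 76, 82, 97]


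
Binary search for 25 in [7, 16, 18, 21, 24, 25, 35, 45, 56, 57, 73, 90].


Step 1: lo=0, hi=11, mid=5, val=25

Found at index 5


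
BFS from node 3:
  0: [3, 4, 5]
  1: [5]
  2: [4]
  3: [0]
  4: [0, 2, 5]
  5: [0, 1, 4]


Visit 3, enqueue [0]
Visit 0, enqueue [4, 5]
Visit 4, enqueue [2]
Visit 5, enqueue [1]
Visit 2, enqueue []
Visit 1, enqueue []

BFS order: [3, 0, 4, 5, 2, 1]


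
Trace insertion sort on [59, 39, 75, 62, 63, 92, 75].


Initial: [59, 39, 75, 62, 63, 92, 75]
Insert 39: [39, 59, 75, 62, 63, 92, 75]
Insert 75: [39, 59, 75, 62, 63, 92, 75]
Insert 62: [39, 59, 62, 75, 63, 92, 75]
Insert 63: [39, 59, 62, 63, 75, 92, 75]
Insert 92: [39, 59, 62, 63, 75, 92, 75]
Insert 75: [39, 59, 62, 63, 75, 75, 92]

Sorted: [39, 59, 62, 63, 75, 75, 92]


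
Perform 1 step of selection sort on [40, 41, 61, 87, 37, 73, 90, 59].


Initial: [40, 41, 61, 87, 37, 73, 90, 59]
Step 1: min=37 at 4
  Swap: [37, 41, 61, 87, 40, 73, 90, 59]

After 1 step: [37, 41, 61, 87, 40, 73, 90, 59]


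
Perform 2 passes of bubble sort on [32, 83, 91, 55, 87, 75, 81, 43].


Initial: [32, 83, 91, 55, 87, 75, 81, 43]
Pass 1: [32, 83, 55, 87, 75, 81, 43, 91] (5 swaps)
Pass 2: [32, 55, 83, 75, 81, 43, 87, 91] (4 swaps)

After 2 passes: [32, 55, 83, 75, 81, 43, 87, 91]


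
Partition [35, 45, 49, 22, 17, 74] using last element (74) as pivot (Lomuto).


Pivot: 74
  35 <= 74: advance i (no swap)
  45 <= 74: advance i (no swap)
  49 <= 74: advance i (no swap)
  22 <= 74: advance i (no swap)
  17 <= 74: advance i (no swap)
Place pivot at 5: [35, 45, 49, 22, 17, 74]

Partitioned: [35, 45, 49, 22, 17, 74]


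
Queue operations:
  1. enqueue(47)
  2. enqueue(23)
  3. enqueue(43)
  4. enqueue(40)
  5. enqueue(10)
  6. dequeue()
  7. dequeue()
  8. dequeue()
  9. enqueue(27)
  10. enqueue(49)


enqueue(47) -> [47]
enqueue(23) -> [47, 23]
enqueue(43) -> [47, 23, 43]
enqueue(40) -> [47, 23, 43, 40]
enqueue(10) -> [47, 23, 43, 40, 10]
dequeue()->47, [23, 43, 40, 10]
dequeue()->23, [43, 40, 10]
dequeue()->43, [40, 10]
enqueue(27) -> [40, 10, 27]
enqueue(49) -> [40, 10, 27, 49]

Final queue: [40, 10, 27, 49]


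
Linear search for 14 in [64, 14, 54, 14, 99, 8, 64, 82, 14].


i=0: 64!=14
i=1: 14==14 found!

Found at 1, 2 comps


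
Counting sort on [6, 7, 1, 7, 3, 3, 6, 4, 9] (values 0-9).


Input: [6, 7, 1, 7, 3, 3, 6, 4, 9]
Counts: [0, 1, 0, 2, 1, 0, 2, 2, 0, 1]

Sorted: [1, 3, 3, 4, 6, 6, 7, 7, 9]


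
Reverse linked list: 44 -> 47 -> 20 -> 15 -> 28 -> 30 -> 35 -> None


Step 1: curr=44, set curr.next=prev(None) | reversed so far: 44
Step 2: curr=47, set curr.next=prev(44) | reversed so far: 47 -> 44
Step 3: curr=20, set curr.next=prev(47) | reversed so far: 20 -> 47 -> 44
Step 4: curr=15, set curr.next=prev(20) | reversed so far: 15 -> 20 -> 47 -> 44
Step 5: curr=28, set curr.next=prev(15) | reversed so far: 28 -> 15 -> 20 -> 47 -> 44
Step 6: curr=30, set curr.next=prev(28) | reversed so far: 30 -> 28 -> 15 -> 20 -> 47 -> 44
Step 7: curr=35, set curr.next=prev(30) | reversed so far: 35 -> 30 -> 28 -> 15 -> 20 -> 47 -> 44

35 -> 30 -> 28 -> 15 -> 20 -> 47 -> 44 -> None


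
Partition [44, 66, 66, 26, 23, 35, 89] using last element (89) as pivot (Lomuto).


Pivot: 89
  44 <= 89: advance i (no swap)
  66 <= 89: advance i (no swap)
  66 <= 89: advance i (no swap)
  26 <= 89: advance i (no swap)
  23 <= 89: advance i (no swap)
  35 <= 89: advance i (no swap)
Place pivot at 6: [44, 66, 66, 26, 23, 35, 89]

Partitioned: [44, 66, 66, 26, 23, 35, 89]


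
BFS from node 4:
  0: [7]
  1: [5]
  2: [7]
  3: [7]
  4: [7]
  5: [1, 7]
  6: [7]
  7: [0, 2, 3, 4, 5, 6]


Visit 4, enqueue [7]
Visit 7, enqueue [0, 2, 3, 5, 6]
Visit 0, enqueue []
Visit 2, enqueue []
Visit 3, enqueue []
Visit 5, enqueue [1]
Visit 6, enqueue []
Visit 1, enqueue []

BFS order: [4, 7, 0, 2, 3, 5, 6, 1]


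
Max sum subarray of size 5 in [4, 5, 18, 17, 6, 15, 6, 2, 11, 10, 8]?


[0:5]: 50
[1:6]: 61
[2:7]: 62
[3:8]: 46
[4:9]: 40
[5:10]: 44
[6:11]: 37

Max: 62 at [2:7]


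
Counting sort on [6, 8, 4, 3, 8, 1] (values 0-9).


Input: [6, 8, 4, 3, 8, 1]
Counts: [0, 1, 0, 1, 1, 0, 1, 0, 2, 0]

Sorted: [1, 3, 4, 6, 8, 8]


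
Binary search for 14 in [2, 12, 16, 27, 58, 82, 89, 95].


Step 1: lo=0, hi=7, mid=3, val=27
Step 2: lo=0, hi=2, mid=1, val=12
Step 3: lo=2, hi=2, mid=2, val=16

Not found


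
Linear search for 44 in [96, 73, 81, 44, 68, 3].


i=0: 96!=44
i=1: 73!=44
i=2: 81!=44
i=3: 44==44 found!

Found at 3, 4 comps


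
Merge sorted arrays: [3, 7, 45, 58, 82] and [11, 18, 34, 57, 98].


Take 3 from A
Take 7 from A
Take 11 from B
Take 18 from B
Take 34 from B
Take 45 from A
Take 57 from B
Take 58 from A
Take 82 from A

Merged: [3, 7, 11, 18, 34, 45, 57, 58, 82, 98]


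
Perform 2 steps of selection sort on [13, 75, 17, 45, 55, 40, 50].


Initial: [13, 75, 17, 45, 55, 40, 50]
Step 1: min=13 at 0
  Swap: [13, 75, 17, 45, 55, 40, 50]
Step 2: min=17 at 2
  Swap: [13, 17, 75, 45, 55, 40, 50]

After 2 steps: [13, 17, 75, 45, 55, 40, 50]


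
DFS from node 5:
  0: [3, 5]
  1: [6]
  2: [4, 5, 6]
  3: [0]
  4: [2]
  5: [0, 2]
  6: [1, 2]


Visit 5, push [2, 0]
Visit 0, push [3]
Visit 3, push []
Visit 2, push [6, 4]
Visit 4, push []
Visit 6, push [1]
Visit 1, push []

DFS order: [5, 0, 3, 2, 4, 6, 1]


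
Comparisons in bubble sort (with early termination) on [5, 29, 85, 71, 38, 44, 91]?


Algorithm: bubble sort (with early termination)
Input: [5, 29, 85, 71, 38, 44, 91]
Sorted: [5, 29, 38, 44, 71, 85, 91]

15


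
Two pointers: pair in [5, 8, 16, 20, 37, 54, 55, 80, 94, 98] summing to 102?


lo=0(5)+hi=9(98)=103
lo=0(5)+hi=8(94)=99
lo=1(8)+hi=8(94)=102

Yes: 8+94=102


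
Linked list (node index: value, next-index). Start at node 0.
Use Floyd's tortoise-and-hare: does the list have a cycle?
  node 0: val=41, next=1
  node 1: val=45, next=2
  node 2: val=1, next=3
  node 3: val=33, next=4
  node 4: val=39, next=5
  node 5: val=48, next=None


Floyd's tortoise (slow, +1) and hare (fast, +2):
  init: slow=0, fast=0
  step 1: slow=1, fast=2
  step 2: slow=2, fast=4
  step 3: fast 4->5->None, no cycle

Cycle: no


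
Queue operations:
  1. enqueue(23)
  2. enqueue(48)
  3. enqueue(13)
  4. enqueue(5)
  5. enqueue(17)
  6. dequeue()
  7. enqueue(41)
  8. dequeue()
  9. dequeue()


enqueue(23) -> [23]
enqueue(48) -> [23, 48]
enqueue(13) -> [23, 48, 13]
enqueue(5) -> [23, 48, 13, 5]
enqueue(17) -> [23, 48, 13, 5, 17]
dequeue()->23, [48, 13, 5, 17]
enqueue(41) -> [48, 13, 5, 17, 41]
dequeue()->48, [13, 5, 17, 41]
dequeue()->13, [5, 17, 41]

Final queue: [5, 17, 41]


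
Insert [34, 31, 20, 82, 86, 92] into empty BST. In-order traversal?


Insert 34: root
Insert 31: L from 34
Insert 20: L from 34 -> L from 31
Insert 82: R from 34
Insert 86: R from 34 -> R from 82
Insert 92: R from 34 -> R from 82 -> R from 86

In-order: [20, 31, 34, 82, 86, 92]


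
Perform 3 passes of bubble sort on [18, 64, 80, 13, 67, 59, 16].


Initial: [18, 64, 80, 13, 67, 59, 16]
Pass 1: [18, 64, 13, 67, 59, 16, 80] (4 swaps)
Pass 2: [18, 13, 64, 59, 16, 67, 80] (3 swaps)
Pass 3: [13, 18, 59, 16, 64, 67, 80] (3 swaps)

After 3 passes: [13, 18, 59, 16, 64, 67, 80]


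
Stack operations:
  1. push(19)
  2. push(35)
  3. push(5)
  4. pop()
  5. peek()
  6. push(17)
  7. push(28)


push(19) -> [19]
push(35) -> [19, 35]
push(5) -> [19, 35, 5]
pop()->5, [19, 35]
peek()->35
push(17) -> [19, 35, 17]
push(28) -> [19, 35, 17, 28]

Final stack: [19, 35, 17, 28]


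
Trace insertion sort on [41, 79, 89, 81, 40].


Initial: [41, 79, 89, 81, 40]
Insert 79: [41, 79, 89, 81, 40]
Insert 89: [41, 79, 89, 81, 40]
Insert 81: [41, 79, 81, 89, 40]
Insert 40: [40, 41, 79, 81, 89]

Sorted: [40, 41, 79, 81, 89]


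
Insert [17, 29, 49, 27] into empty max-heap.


Insert 17: [17]
Insert 29: [29, 17]
Insert 49: [49, 17, 29]
Insert 27: [49, 27, 29, 17]

Final heap: [49, 27, 29, 17]


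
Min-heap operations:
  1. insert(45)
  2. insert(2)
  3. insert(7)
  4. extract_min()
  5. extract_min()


insert(45) -> [45]
insert(2) -> [2, 45]
insert(7) -> [2, 45, 7]
extract_min()->2, [7, 45]
extract_min()->7, [45]

Final heap: [45]


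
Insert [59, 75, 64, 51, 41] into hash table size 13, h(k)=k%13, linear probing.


Insert 59: h=7 -> slot 7
Insert 75: h=10 -> slot 10
Insert 64: h=12 -> slot 12
Insert 51: h=12, 1 probes -> slot 0
Insert 41: h=2 -> slot 2

Table: [51, None, 41, None, None, None, None, 59, None, None, 75, None, 64]


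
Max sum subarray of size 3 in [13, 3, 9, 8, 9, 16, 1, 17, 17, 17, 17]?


[0:3]: 25
[1:4]: 20
[2:5]: 26
[3:6]: 33
[4:7]: 26
[5:8]: 34
[6:9]: 35
[7:10]: 51
[8:11]: 51

Max: 51 at [7:10]


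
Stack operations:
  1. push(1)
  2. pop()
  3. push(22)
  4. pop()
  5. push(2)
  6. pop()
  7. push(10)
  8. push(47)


push(1) -> [1]
pop()->1, []
push(22) -> [22]
pop()->22, []
push(2) -> [2]
pop()->2, []
push(10) -> [10]
push(47) -> [10, 47]

Final stack: [10, 47]


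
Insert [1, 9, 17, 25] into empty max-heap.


Insert 1: [1]
Insert 9: [9, 1]
Insert 17: [17, 1, 9]
Insert 25: [25, 17, 9, 1]

Final heap: [25, 17, 9, 1]


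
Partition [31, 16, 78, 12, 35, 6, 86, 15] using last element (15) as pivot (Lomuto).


Pivot: 15
  12 <= 15: swap -> [12, 16, 78, 31, 35, 6, 86, 15]
  6 <= 15: swap -> [12, 6, 78, 31, 35, 16, 86, 15]
Place pivot at 2: [12, 6, 15, 31, 35, 16, 86, 78]

Partitioned: [12, 6, 15, 31, 35, 16, 86, 78]


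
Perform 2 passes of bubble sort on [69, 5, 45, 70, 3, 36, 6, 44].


Initial: [69, 5, 45, 70, 3, 36, 6, 44]
Pass 1: [5, 45, 69, 3, 36, 6, 44, 70] (6 swaps)
Pass 2: [5, 45, 3, 36, 6, 44, 69, 70] (4 swaps)

After 2 passes: [5, 45, 3, 36, 6, 44, 69, 70]


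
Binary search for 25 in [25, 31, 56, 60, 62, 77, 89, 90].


Step 1: lo=0, hi=7, mid=3, val=60
Step 2: lo=0, hi=2, mid=1, val=31
Step 3: lo=0, hi=0, mid=0, val=25

Found at index 0


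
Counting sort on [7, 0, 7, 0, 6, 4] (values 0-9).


Input: [7, 0, 7, 0, 6, 4]
Counts: [2, 0, 0, 0, 1, 0, 1, 2, 0, 0]

Sorted: [0, 0, 4, 6, 7, 7]


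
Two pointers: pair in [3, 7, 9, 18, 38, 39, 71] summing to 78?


lo=0(3)+hi=6(71)=74
lo=1(7)+hi=6(71)=78

Yes: 7+71=78


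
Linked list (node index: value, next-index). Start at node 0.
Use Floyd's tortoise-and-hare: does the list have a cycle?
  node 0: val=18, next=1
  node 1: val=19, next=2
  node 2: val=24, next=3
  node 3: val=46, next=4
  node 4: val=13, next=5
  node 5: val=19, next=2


Floyd's tortoise (slow, +1) and hare (fast, +2):
  init: slow=0, fast=0
  step 1: slow=1, fast=2
  step 2: slow=2, fast=4
  step 3: slow=3, fast=2
  step 4: slow=4, fast=4
  slow == fast at node 4: cycle detected

Cycle: yes


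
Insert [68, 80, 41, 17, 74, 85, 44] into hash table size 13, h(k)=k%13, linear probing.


Insert 68: h=3 -> slot 3
Insert 80: h=2 -> slot 2
Insert 41: h=2, 2 probes -> slot 4
Insert 17: h=4, 1 probes -> slot 5
Insert 74: h=9 -> slot 9
Insert 85: h=7 -> slot 7
Insert 44: h=5, 1 probes -> slot 6

Table: [None, None, 80, 68, 41, 17, 44, 85, None, 74, None, None, None]


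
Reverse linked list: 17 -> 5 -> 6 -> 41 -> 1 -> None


Step 1: curr=17, set curr.next=prev(None) | reversed so far: 17
Step 2: curr=5, set curr.next=prev(17) | reversed so far: 5 -> 17
Step 3: curr=6, set curr.next=prev(5) | reversed so far: 6 -> 5 -> 17
Step 4: curr=41, set curr.next=prev(6) | reversed so far: 41 -> 6 -> 5 -> 17
Step 5: curr=1, set curr.next=prev(41) | reversed so far: 1 -> 41 -> 6 -> 5 -> 17

1 -> 41 -> 6 -> 5 -> 17 -> None


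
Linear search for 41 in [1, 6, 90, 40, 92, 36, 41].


i=0: 1!=41
i=1: 6!=41
i=2: 90!=41
i=3: 40!=41
i=4: 92!=41
i=5: 36!=41
i=6: 41==41 found!

Found at 6, 7 comps


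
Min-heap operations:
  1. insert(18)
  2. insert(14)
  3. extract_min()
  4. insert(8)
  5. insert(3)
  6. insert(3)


insert(18) -> [18]
insert(14) -> [14, 18]
extract_min()->14, [18]
insert(8) -> [8, 18]
insert(3) -> [3, 18, 8]
insert(3) -> [3, 3, 8, 18]

Final heap: [3, 3, 8, 18]


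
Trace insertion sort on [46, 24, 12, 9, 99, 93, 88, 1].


Initial: [46, 24, 12, 9, 99, 93, 88, 1]
Insert 24: [24, 46, 12, 9, 99, 93, 88, 1]
Insert 12: [12, 24, 46, 9, 99, 93, 88, 1]
Insert 9: [9, 12, 24, 46, 99, 93, 88, 1]
Insert 99: [9, 12, 24, 46, 99, 93, 88, 1]
Insert 93: [9, 12, 24, 46, 93, 99, 88, 1]
Insert 88: [9, 12, 24, 46, 88, 93, 99, 1]
Insert 1: [1, 9, 12, 24, 46, 88, 93, 99]

Sorted: [1, 9, 12, 24, 46, 88, 93, 99]


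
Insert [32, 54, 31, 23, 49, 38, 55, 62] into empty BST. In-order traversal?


Insert 32: root
Insert 54: R from 32
Insert 31: L from 32
Insert 23: L from 32 -> L from 31
Insert 49: R from 32 -> L from 54
Insert 38: R from 32 -> L from 54 -> L from 49
Insert 55: R from 32 -> R from 54
Insert 62: R from 32 -> R from 54 -> R from 55

In-order: [23, 31, 32, 38, 49, 54, 55, 62]


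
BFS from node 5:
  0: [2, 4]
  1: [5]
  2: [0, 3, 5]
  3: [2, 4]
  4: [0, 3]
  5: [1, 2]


Visit 5, enqueue [1, 2]
Visit 1, enqueue []
Visit 2, enqueue [0, 3]
Visit 0, enqueue [4]
Visit 3, enqueue []
Visit 4, enqueue []

BFS order: [5, 1, 2, 0, 3, 4]


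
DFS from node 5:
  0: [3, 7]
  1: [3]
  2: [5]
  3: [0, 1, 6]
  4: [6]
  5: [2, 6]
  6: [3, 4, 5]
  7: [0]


Visit 5, push [6, 2]
Visit 2, push []
Visit 6, push [4, 3]
Visit 3, push [1, 0]
Visit 0, push [7]
Visit 7, push []
Visit 1, push []
Visit 4, push []

DFS order: [5, 2, 6, 3, 0, 7, 1, 4]


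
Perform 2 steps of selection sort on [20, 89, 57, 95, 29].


Initial: [20, 89, 57, 95, 29]
Step 1: min=20 at 0
  Swap: [20, 89, 57, 95, 29]
Step 2: min=29 at 4
  Swap: [20, 29, 57, 95, 89]

After 2 steps: [20, 29, 57, 95, 89]


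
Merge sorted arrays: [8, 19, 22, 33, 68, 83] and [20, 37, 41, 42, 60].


Take 8 from A
Take 19 from A
Take 20 from B
Take 22 from A
Take 33 from A
Take 37 from B
Take 41 from B
Take 42 from B
Take 60 from B

Merged: [8, 19, 20, 22, 33, 37, 41, 42, 60, 68, 83]


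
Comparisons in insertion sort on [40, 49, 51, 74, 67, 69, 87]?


Algorithm: insertion sort
Input: [40, 49, 51, 74, 67, 69, 87]
Sorted: [40, 49, 51, 67, 69, 74, 87]

8


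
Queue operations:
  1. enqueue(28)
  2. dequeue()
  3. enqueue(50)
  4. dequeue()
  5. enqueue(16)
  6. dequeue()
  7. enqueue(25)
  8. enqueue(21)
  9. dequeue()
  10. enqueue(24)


enqueue(28) -> [28]
dequeue()->28, []
enqueue(50) -> [50]
dequeue()->50, []
enqueue(16) -> [16]
dequeue()->16, []
enqueue(25) -> [25]
enqueue(21) -> [25, 21]
dequeue()->25, [21]
enqueue(24) -> [21, 24]

Final queue: [21, 24]


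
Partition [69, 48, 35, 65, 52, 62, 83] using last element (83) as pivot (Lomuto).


Pivot: 83
  69 <= 83: advance i (no swap)
  48 <= 83: advance i (no swap)
  35 <= 83: advance i (no swap)
  65 <= 83: advance i (no swap)
  52 <= 83: advance i (no swap)
  62 <= 83: advance i (no swap)
Place pivot at 6: [69, 48, 35, 65, 52, 62, 83]

Partitioned: [69, 48, 35, 65, 52, 62, 83]


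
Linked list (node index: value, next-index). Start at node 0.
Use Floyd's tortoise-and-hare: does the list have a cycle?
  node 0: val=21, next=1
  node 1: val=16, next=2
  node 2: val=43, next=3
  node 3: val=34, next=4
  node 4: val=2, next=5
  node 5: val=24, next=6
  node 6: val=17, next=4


Floyd's tortoise (slow, +1) and hare (fast, +2):
  init: slow=0, fast=0
  step 1: slow=1, fast=2
  step 2: slow=2, fast=4
  step 3: slow=3, fast=6
  step 4: slow=4, fast=5
  step 5: slow=5, fast=4
  step 6: slow=6, fast=6
  slow == fast at node 6: cycle detected

Cycle: yes


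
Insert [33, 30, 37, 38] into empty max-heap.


Insert 33: [33]
Insert 30: [33, 30]
Insert 37: [37, 30, 33]
Insert 38: [38, 37, 33, 30]

Final heap: [38, 37, 33, 30]


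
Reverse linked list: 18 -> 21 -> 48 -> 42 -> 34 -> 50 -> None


Step 1: curr=18, set curr.next=prev(None) | reversed so far: 18
Step 2: curr=21, set curr.next=prev(18) | reversed so far: 21 -> 18
Step 3: curr=48, set curr.next=prev(21) | reversed so far: 48 -> 21 -> 18
Step 4: curr=42, set curr.next=prev(48) | reversed so far: 42 -> 48 -> 21 -> 18
Step 5: curr=34, set curr.next=prev(42) | reversed so far: 34 -> 42 -> 48 -> 21 -> 18
Step 6: curr=50, set curr.next=prev(34) | reversed so far: 50 -> 34 -> 42 -> 48 -> 21 -> 18

50 -> 34 -> 42 -> 48 -> 21 -> 18 -> None


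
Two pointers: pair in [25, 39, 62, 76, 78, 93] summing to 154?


lo=0(25)+hi=5(93)=118
lo=1(39)+hi=5(93)=132
lo=2(62)+hi=5(93)=155
lo=2(62)+hi=4(78)=140
lo=3(76)+hi=4(78)=154

Yes: 76+78=154


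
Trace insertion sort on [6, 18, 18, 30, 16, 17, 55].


Initial: [6, 18, 18, 30, 16, 17, 55]
Insert 18: [6, 18, 18, 30, 16, 17, 55]
Insert 18: [6, 18, 18, 30, 16, 17, 55]
Insert 30: [6, 18, 18, 30, 16, 17, 55]
Insert 16: [6, 16, 18, 18, 30, 17, 55]
Insert 17: [6, 16, 17, 18, 18, 30, 55]
Insert 55: [6, 16, 17, 18, 18, 30, 55]

Sorted: [6, 16, 17, 18, 18, 30, 55]


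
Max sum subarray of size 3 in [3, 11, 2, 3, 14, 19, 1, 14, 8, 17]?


[0:3]: 16
[1:4]: 16
[2:5]: 19
[3:6]: 36
[4:7]: 34
[5:8]: 34
[6:9]: 23
[7:10]: 39

Max: 39 at [7:10]


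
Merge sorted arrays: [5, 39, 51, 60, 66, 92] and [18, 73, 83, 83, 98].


Take 5 from A
Take 18 from B
Take 39 from A
Take 51 from A
Take 60 from A
Take 66 from A
Take 73 from B
Take 83 from B
Take 83 from B
Take 92 from A

Merged: [5, 18, 39, 51, 60, 66, 73, 83, 83, 92, 98]


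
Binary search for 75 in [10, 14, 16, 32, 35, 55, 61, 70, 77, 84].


Step 1: lo=0, hi=9, mid=4, val=35
Step 2: lo=5, hi=9, mid=7, val=70
Step 3: lo=8, hi=9, mid=8, val=77

Not found


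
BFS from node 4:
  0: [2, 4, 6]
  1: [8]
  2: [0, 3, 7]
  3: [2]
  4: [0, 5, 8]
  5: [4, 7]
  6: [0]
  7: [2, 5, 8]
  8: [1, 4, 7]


Visit 4, enqueue [0, 5, 8]
Visit 0, enqueue [2, 6]
Visit 5, enqueue [7]
Visit 8, enqueue [1]
Visit 2, enqueue [3]
Visit 6, enqueue []
Visit 7, enqueue []
Visit 1, enqueue []
Visit 3, enqueue []

BFS order: [4, 0, 5, 8, 2, 6, 7, 1, 3]


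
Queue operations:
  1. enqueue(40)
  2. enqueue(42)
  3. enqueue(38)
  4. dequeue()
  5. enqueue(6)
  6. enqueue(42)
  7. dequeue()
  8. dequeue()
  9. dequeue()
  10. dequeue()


enqueue(40) -> [40]
enqueue(42) -> [40, 42]
enqueue(38) -> [40, 42, 38]
dequeue()->40, [42, 38]
enqueue(6) -> [42, 38, 6]
enqueue(42) -> [42, 38, 6, 42]
dequeue()->42, [38, 6, 42]
dequeue()->38, [6, 42]
dequeue()->6, [42]
dequeue()->42, []

Final queue: []


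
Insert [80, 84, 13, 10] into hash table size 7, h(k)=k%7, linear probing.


Insert 80: h=3 -> slot 3
Insert 84: h=0 -> slot 0
Insert 13: h=6 -> slot 6
Insert 10: h=3, 1 probes -> slot 4

Table: [84, None, None, 80, 10, None, 13]


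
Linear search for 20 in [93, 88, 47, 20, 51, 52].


i=0: 93!=20
i=1: 88!=20
i=2: 47!=20
i=3: 20==20 found!

Found at 3, 4 comps


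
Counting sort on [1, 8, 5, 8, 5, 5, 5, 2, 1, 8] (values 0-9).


Input: [1, 8, 5, 8, 5, 5, 5, 2, 1, 8]
Counts: [0, 2, 1, 0, 0, 4, 0, 0, 3, 0]

Sorted: [1, 1, 2, 5, 5, 5, 5, 8, 8, 8]


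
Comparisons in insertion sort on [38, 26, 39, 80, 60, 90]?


Algorithm: insertion sort
Input: [38, 26, 39, 80, 60, 90]
Sorted: [26, 38, 39, 60, 80, 90]

6


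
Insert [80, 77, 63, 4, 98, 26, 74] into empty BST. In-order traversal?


Insert 80: root
Insert 77: L from 80
Insert 63: L from 80 -> L from 77
Insert 4: L from 80 -> L from 77 -> L from 63
Insert 98: R from 80
Insert 26: L from 80 -> L from 77 -> L from 63 -> R from 4
Insert 74: L from 80 -> L from 77 -> R from 63

In-order: [4, 26, 63, 74, 77, 80, 98]


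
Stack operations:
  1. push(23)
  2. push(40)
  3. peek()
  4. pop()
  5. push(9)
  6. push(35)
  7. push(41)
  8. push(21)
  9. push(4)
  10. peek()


push(23) -> [23]
push(40) -> [23, 40]
peek()->40
pop()->40, [23]
push(9) -> [23, 9]
push(35) -> [23, 9, 35]
push(41) -> [23, 9, 35, 41]
push(21) -> [23, 9, 35, 41, 21]
push(4) -> [23, 9, 35, 41, 21, 4]
peek()->4

Final stack: [23, 9, 35, 41, 21, 4]


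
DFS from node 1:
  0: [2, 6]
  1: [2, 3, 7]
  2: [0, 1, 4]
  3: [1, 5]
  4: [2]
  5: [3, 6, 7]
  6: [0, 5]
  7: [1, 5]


Visit 1, push [7, 3, 2]
Visit 2, push [4, 0]
Visit 0, push [6]
Visit 6, push [5]
Visit 5, push [7, 3]
Visit 3, push []
Visit 7, push []
Visit 4, push []

DFS order: [1, 2, 0, 6, 5, 3, 7, 4]


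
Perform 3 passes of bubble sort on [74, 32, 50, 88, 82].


Initial: [74, 32, 50, 88, 82]
Pass 1: [32, 50, 74, 82, 88] (3 swaps)
Pass 2: [32, 50, 74, 82, 88] (0 swaps)
Pass 3: [32, 50, 74, 82, 88] (0 swaps)

After 3 passes: [32, 50, 74, 82, 88]


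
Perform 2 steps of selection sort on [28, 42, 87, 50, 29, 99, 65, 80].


Initial: [28, 42, 87, 50, 29, 99, 65, 80]
Step 1: min=28 at 0
  Swap: [28, 42, 87, 50, 29, 99, 65, 80]
Step 2: min=29 at 4
  Swap: [28, 29, 87, 50, 42, 99, 65, 80]

After 2 steps: [28, 29, 87, 50, 42, 99, 65, 80]


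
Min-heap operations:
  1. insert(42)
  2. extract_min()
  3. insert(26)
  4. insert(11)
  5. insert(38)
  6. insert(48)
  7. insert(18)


insert(42) -> [42]
extract_min()->42, []
insert(26) -> [26]
insert(11) -> [11, 26]
insert(38) -> [11, 26, 38]
insert(48) -> [11, 26, 38, 48]
insert(18) -> [11, 18, 38, 48, 26]

Final heap: [11, 18, 38, 48, 26]


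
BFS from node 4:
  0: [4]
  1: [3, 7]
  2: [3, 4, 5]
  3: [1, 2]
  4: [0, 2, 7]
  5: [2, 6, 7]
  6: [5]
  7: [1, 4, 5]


Visit 4, enqueue [0, 2, 7]
Visit 0, enqueue []
Visit 2, enqueue [3, 5]
Visit 7, enqueue [1]
Visit 3, enqueue []
Visit 5, enqueue [6]
Visit 1, enqueue []
Visit 6, enqueue []

BFS order: [4, 0, 2, 7, 3, 5, 1, 6]


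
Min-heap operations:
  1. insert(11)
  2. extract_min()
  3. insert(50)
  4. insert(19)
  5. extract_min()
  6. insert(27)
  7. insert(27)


insert(11) -> [11]
extract_min()->11, []
insert(50) -> [50]
insert(19) -> [19, 50]
extract_min()->19, [50]
insert(27) -> [27, 50]
insert(27) -> [27, 50, 27]

Final heap: [27, 50, 27]


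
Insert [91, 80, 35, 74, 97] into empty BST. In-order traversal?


Insert 91: root
Insert 80: L from 91
Insert 35: L from 91 -> L from 80
Insert 74: L from 91 -> L from 80 -> R from 35
Insert 97: R from 91

In-order: [35, 74, 80, 91, 97]


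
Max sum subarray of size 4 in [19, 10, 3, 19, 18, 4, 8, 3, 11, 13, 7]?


[0:4]: 51
[1:5]: 50
[2:6]: 44
[3:7]: 49
[4:8]: 33
[5:9]: 26
[6:10]: 35
[7:11]: 34

Max: 51 at [0:4]


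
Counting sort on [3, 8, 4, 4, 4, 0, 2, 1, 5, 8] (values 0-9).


Input: [3, 8, 4, 4, 4, 0, 2, 1, 5, 8]
Counts: [1, 1, 1, 1, 3, 1, 0, 0, 2, 0]

Sorted: [0, 1, 2, 3, 4, 4, 4, 5, 8, 8]


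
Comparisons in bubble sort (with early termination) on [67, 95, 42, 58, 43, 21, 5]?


Algorithm: bubble sort (with early termination)
Input: [67, 95, 42, 58, 43, 21, 5]
Sorted: [5, 21, 42, 43, 58, 67, 95]

21


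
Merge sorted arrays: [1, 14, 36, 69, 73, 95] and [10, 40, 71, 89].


Take 1 from A
Take 10 from B
Take 14 from A
Take 36 from A
Take 40 from B
Take 69 from A
Take 71 from B
Take 73 from A
Take 89 from B

Merged: [1, 10, 14, 36, 40, 69, 71, 73, 89, 95]


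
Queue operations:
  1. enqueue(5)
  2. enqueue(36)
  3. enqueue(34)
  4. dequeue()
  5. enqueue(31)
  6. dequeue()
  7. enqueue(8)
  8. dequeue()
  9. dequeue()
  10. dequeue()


enqueue(5) -> [5]
enqueue(36) -> [5, 36]
enqueue(34) -> [5, 36, 34]
dequeue()->5, [36, 34]
enqueue(31) -> [36, 34, 31]
dequeue()->36, [34, 31]
enqueue(8) -> [34, 31, 8]
dequeue()->34, [31, 8]
dequeue()->31, [8]
dequeue()->8, []

Final queue: []


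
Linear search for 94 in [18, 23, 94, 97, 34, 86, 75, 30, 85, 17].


i=0: 18!=94
i=1: 23!=94
i=2: 94==94 found!

Found at 2, 3 comps


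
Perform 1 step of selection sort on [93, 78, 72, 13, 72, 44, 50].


Initial: [93, 78, 72, 13, 72, 44, 50]
Step 1: min=13 at 3
  Swap: [13, 78, 72, 93, 72, 44, 50]

After 1 step: [13, 78, 72, 93, 72, 44, 50]


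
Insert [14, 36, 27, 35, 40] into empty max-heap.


Insert 14: [14]
Insert 36: [36, 14]
Insert 27: [36, 14, 27]
Insert 35: [36, 35, 27, 14]
Insert 40: [40, 36, 27, 14, 35]

Final heap: [40, 36, 27, 14, 35]


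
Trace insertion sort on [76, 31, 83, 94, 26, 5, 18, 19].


Initial: [76, 31, 83, 94, 26, 5, 18, 19]
Insert 31: [31, 76, 83, 94, 26, 5, 18, 19]
Insert 83: [31, 76, 83, 94, 26, 5, 18, 19]
Insert 94: [31, 76, 83, 94, 26, 5, 18, 19]
Insert 26: [26, 31, 76, 83, 94, 5, 18, 19]
Insert 5: [5, 26, 31, 76, 83, 94, 18, 19]
Insert 18: [5, 18, 26, 31, 76, 83, 94, 19]
Insert 19: [5, 18, 19, 26, 31, 76, 83, 94]

Sorted: [5, 18, 19, 26, 31, 76, 83, 94]


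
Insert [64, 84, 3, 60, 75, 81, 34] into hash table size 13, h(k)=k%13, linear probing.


Insert 64: h=12 -> slot 12
Insert 84: h=6 -> slot 6
Insert 3: h=3 -> slot 3
Insert 60: h=8 -> slot 8
Insert 75: h=10 -> slot 10
Insert 81: h=3, 1 probes -> slot 4
Insert 34: h=8, 1 probes -> slot 9

Table: [None, None, None, 3, 81, None, 84, None, 60, 34, 75, None, 64]
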